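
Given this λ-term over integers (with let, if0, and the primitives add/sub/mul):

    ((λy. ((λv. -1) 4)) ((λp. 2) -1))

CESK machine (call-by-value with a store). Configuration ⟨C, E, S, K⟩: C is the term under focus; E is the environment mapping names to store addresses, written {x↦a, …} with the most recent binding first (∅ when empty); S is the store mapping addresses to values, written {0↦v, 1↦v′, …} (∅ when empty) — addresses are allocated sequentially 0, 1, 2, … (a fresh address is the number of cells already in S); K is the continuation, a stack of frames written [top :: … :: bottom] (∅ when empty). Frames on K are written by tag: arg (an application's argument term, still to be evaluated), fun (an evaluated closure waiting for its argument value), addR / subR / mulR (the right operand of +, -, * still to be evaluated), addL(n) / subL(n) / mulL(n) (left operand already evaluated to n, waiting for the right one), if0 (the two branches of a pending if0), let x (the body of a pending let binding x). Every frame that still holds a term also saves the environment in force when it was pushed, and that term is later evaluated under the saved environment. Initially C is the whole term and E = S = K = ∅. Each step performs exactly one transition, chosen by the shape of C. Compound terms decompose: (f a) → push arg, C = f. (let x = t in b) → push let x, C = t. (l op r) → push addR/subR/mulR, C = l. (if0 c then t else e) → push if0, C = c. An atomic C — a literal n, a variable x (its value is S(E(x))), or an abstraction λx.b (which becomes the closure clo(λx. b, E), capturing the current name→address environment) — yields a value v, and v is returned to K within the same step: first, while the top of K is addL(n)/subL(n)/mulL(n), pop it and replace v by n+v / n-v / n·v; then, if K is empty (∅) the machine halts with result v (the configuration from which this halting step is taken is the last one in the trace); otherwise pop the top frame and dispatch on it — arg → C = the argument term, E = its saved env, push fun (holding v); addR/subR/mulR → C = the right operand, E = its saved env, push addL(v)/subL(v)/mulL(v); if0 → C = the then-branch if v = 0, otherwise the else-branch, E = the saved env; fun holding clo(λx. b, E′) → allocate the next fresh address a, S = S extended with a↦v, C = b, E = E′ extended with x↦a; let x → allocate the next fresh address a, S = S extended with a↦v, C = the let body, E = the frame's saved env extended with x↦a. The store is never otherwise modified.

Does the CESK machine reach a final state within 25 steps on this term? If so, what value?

step 0: ⟨C=((λy. ((λv. -1) 4)) ((λp. 2) -1)); E=∅; S=∅; K=∅⟩
step 1: ⟨C=(λy. ((λv. -1) 4)); E=∅; S=∅; K=[arg]⟩
step 2: ⟨C=((λp. 2) -1); E=∅; S=∅; K=[fun]⟩
step 3: ⟨C=(λp. 2); E=∅; S=∅; K=[arg :: fun]⟩
step 4: ⟨C=-1; E=∅; S=∅; K=[fun :: fun]⟩
step 5: ⟨C=2; E={p↦0}; S={0↦-1}; K=[fun]⟩
step 6: ⟨C=((λv. -1) 4); E={y↦1}; S={0↦-1, 1↦2}; K=∅⟩
step 7: ⟨C=(λv. -1); E={y↦1}; S={0↦-1, 1↦2}; K=[arg]⟩
step 8: ⟨C=4; E={y↦1}; S={0↦-1, 1↦2}; K=[fun]⟩
step 9: ⟨C=-1; E={v↦2, y↦1}; S={0↦-1, 1↦2, 2↦4}; K=∅⟩
→ final value -1

Answer: -1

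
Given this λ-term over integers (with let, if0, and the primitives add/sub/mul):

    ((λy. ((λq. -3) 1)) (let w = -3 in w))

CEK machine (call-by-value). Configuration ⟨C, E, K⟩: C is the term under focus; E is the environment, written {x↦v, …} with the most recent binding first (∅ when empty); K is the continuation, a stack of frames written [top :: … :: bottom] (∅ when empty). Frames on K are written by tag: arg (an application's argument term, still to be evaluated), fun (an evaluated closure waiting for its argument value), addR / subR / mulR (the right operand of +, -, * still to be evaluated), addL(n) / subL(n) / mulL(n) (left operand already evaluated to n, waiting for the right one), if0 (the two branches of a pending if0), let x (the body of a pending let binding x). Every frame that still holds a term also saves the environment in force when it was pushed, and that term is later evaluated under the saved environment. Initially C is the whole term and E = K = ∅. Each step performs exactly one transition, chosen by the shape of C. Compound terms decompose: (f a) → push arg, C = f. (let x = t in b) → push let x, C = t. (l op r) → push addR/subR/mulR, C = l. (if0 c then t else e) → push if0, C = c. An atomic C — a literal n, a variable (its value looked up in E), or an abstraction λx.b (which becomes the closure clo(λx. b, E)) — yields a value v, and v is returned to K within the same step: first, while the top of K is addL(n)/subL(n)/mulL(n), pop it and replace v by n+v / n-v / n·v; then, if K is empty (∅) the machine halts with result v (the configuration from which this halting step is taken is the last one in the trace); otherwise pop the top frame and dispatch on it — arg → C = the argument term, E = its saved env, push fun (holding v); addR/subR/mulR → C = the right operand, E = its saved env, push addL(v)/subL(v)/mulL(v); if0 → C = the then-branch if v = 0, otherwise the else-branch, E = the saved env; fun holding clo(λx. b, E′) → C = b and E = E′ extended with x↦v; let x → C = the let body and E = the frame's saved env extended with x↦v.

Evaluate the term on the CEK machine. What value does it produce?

step 0: <C=((λy. ((λq. -3) 1)) (let w = -3 in w)), E=∅, K=∅>
step 1: <C=(λy. ((λq. -3) 1)), E=∅, K=[arg]>
step 2: <C=(let w = -3 in w), E=∅, K=[fun]>
step 3: <C=-3, E=∅, K=[let w :: fun]>
step 4: <C=w, E={w↦-3}, K=[fun]>
step 5: <C=((λq. -3) 1), E={y↦-3}, K=∅>
step 6: <C=(λq. -3), E={y↦-3}, K=[arg]>
step 7: <C=1, E={y↦-3}, K=[fun]>
step 8: <C=-3, E={q↦1, y↦-3}, K=∅>
→ final value -3

Answer: -3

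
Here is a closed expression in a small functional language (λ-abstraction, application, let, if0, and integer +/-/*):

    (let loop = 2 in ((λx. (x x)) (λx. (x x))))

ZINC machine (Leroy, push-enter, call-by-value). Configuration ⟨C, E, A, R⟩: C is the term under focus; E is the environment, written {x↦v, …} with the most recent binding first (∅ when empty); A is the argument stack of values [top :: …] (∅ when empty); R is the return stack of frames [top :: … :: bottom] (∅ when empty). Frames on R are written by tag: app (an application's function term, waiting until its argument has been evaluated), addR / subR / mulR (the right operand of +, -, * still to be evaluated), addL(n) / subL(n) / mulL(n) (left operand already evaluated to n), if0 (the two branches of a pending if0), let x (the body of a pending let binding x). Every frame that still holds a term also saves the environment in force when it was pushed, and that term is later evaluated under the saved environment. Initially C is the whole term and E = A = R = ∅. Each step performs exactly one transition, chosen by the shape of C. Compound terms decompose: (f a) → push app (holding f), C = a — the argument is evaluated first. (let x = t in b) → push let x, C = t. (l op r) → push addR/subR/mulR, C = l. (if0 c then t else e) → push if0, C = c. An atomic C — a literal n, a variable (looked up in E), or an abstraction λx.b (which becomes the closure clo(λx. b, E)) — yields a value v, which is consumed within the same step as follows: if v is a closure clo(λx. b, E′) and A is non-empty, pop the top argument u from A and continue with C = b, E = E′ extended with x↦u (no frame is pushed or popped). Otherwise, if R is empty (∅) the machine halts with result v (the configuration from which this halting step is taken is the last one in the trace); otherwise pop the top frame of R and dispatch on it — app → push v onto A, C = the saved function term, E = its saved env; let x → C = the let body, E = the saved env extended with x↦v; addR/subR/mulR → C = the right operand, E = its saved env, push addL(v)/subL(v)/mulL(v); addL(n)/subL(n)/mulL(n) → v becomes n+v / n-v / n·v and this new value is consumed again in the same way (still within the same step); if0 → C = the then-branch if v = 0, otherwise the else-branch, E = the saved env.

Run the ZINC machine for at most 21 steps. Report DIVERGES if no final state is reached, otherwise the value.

[0] [C=(let loop = 2 in ((λx. (x x)) (λx. (x x)))) | E=∅ | A=∅ | R=∅]
[1] [C=2 | E=∅ | A=∅ | R=[let loop]]
[2] [C=((λx. (x x)) (λx. (x x))) | E={loop↦2} | A=∅ | R=∅]
[3] [C=(λx. (x x)) | E={loop↦2} | A=∅ | R=[app]]
[4] [C=(λx. (x x)) | E={loop↦2} | A=[clo(λx. (x x), {loop↦2})] | R=∅]
[5] [C=(x x) | E={x↦clo(λx. (x x), {loop↦2}), loop↦2} | A=∅ | R=∅]
[6] [C=x | E={x↦clo(λx. (x x), {loop↦2}), loop↦2} | A=∅ | R=[app]]
[7] [C=x | E={x↦clo(λx. (x x), {loop↦2}), loop↦2} | A=[clo(λx. (x x), {loop↦2})] | R=∅]
… configuration repeats with period 3 (steps 5–7 recur indefinitely) …

Answer: DIVERGES (no final state within 21 steps)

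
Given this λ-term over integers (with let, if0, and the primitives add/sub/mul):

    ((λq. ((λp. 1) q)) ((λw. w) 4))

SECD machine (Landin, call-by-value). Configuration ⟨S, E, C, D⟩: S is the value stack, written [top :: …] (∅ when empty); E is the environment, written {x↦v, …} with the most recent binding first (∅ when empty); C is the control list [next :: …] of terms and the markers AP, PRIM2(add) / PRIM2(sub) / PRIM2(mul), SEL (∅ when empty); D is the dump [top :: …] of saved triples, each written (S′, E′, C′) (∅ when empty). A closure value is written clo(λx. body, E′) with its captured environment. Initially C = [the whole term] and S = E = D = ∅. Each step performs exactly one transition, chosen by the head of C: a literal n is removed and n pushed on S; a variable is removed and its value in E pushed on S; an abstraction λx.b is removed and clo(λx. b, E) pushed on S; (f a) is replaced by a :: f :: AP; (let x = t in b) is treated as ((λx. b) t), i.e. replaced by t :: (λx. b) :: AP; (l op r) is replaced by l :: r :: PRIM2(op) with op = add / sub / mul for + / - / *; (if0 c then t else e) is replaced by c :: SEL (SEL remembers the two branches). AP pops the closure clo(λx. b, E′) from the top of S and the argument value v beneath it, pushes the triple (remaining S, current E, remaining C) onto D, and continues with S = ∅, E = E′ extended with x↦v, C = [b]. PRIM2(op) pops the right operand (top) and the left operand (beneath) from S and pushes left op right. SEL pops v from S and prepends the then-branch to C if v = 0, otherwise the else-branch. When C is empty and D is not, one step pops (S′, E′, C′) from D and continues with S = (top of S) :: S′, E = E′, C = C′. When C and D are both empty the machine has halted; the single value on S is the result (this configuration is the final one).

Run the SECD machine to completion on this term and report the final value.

[0] <S=∅, E=∅, C=[((λq. ((λp. 1) q)) ((λw. w) 4))], D=∅>
[1] <S=∅, E=∅, C=[((λw. w) 4) :: (λq. ((λp. 1) q)) :: AP], D=∅>
[2] <S=∅, E=∅, C=[4 :: (λw. w) :: AP :: (λq. ((λp. 1) q)) :: AP], D=∅>
[3] <S=[4], E=∅, C=[(λw. w) :: AP :: (λq. ((λp. 1) q)) :: AP], D=∅>
[4] <S=[clo(λw. w, ∅) :: 4], E=∅, C=[AP :: (λq. ((λp. 1) q)) :: AP], D=∅>
[5] <S=∅, E={w↦4}, C=[w], D=[(∅, ∅, [(λq. ((λp. 1) q)) :: AP])]>
[6] <S=[4], E={w↦4}, C=∅, D=[(∅, ∅, [(λq. ((λp. 1) q)) :: AP])]>
[7] <S=[4], E=∅, C=[(λq. ((λp. 1) q)) :: AP], D=∅>
[8] <S=[clo(λq. ((λp. 1) q), ∅) :: 4], E=∅, C=[AP], D=∅>
[9] <S=∅, E={q↦4}, C=[((λp. 1) q)], D=[(∅, ∅, ∅)]>
[10] <S=∅, E={q↦4}, C=[q :: (λp. 1) :: AP], D=[(∅, ∅, ∅)]>
[11] <S=[4], E={q↦4}, C=[(λp. 1) :: AP], D=[(∅, ∅, ∅)]>
[12] <S=[clo(λp. 1, {q↦4}) :: 4], E={q↦4}, C=[AP], D=[(∅, ∅, ∅)]>
[13] <S=∅, E={p↦4, q↦4}, C=[1], D=[(∅, {q↦4}, ∅) :: (∅, ∅, ∅)]>
[14] <S=[1], E={p↦4, q↦4}, C=∅, D=[(∅, {q↦4}, ∅) :: (∅, ∅, ∅)]>
[15] <S=[1], E={q↦4}, C=∅, D=[(∅, ∅, ∅)]>
[16] <S=[1], E=∅, C=∅, D=∅>
→ final value 1

Answer: 1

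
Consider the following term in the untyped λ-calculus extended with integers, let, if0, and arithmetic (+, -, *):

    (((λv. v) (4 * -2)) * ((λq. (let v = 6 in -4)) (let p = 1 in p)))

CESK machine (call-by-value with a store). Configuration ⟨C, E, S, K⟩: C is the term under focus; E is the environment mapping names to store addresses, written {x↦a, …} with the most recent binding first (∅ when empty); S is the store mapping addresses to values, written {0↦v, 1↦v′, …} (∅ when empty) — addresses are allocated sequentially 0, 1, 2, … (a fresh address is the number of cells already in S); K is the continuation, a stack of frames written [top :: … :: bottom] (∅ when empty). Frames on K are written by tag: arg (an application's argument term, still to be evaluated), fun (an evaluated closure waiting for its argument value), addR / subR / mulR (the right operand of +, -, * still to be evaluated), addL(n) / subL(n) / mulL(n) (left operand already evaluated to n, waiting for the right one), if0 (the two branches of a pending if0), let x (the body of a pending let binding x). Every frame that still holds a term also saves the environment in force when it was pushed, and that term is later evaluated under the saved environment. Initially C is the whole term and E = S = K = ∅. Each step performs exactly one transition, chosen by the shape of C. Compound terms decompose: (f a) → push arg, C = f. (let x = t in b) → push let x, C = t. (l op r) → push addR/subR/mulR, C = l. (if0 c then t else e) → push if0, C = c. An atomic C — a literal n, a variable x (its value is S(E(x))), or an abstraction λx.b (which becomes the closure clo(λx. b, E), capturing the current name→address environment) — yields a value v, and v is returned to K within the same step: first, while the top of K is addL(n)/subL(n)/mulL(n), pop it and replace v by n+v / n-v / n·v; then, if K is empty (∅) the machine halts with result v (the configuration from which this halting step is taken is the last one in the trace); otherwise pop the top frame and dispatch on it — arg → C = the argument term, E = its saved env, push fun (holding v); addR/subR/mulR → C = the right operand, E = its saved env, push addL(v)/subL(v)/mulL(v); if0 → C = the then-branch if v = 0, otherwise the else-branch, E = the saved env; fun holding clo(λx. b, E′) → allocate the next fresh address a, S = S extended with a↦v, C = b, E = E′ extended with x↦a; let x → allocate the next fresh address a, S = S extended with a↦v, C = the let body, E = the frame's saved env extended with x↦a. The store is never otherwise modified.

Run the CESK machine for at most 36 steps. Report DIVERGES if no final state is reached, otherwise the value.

step 0: <C=(((λv. v) (4 * -2)) * ((λq. (let v = 6 in -4)) (let p = 1 in p))), E=∅, S=∅, K=∅>
step 1: <C=((λv. v) (4 * -2)), E=∅, S=∅, K=[mulR]>
step 2: <C=(λv. v), E=∅, S=∅, K=[arg :: mulR]>
step 3: <C=(4 * -2), E=∅, S=∅, K=[fun :: mulR]>
step 4: <C=4, E=∅, S=∅, K=[mulR :: fun :: mulR]>
step 5: <C=-2, E=∅, S=∅, K=[mulL(4) :: fun :: mulR]>
step 6: <C=v, E={v↦0}, S={0↦-8}, K=[mulR]>
step 7: <C=((λq. (let v = 6 in -4)) (let p = 1 in p)), E=∅, S={0↦-8}, K=[mulL(-8)]>
step 8: <C=(λq. (let v = 6 in -4)), E=∅, S={0↦-8}, K=[arg :: mulL(-8)]>
step 9: <C=(let p = 1 in p), E=∅, S={0↦-8}, K=[fun :: mulL(-8)]>
step 10: <C=1, E=∅, S={0↦-8}, K=[let p :: fun :: mulL(-8)]>
step 11: <C=p, E={p↦1}, S={0↦-8, 1↦1}, K=[fun :: mulL(-8)]>
step 12: <C=(let v = 6 in -4), E={q↦2}, S={0↦-8, 1↦1, 2↦1}, K=[mulL(-8)]>
step 13: <C=6, E={q↦2}, S={0↦-8, 1↦1, 2↦1}, K=[let v :: mulL(-8)]>
step 14: <C=-4, E={v↦3, q↦2}, S={0↦-8, 1↦1, 2↦1, 3↦6}, K=[mulL(-8)]>
→ final value 32

Answer: 32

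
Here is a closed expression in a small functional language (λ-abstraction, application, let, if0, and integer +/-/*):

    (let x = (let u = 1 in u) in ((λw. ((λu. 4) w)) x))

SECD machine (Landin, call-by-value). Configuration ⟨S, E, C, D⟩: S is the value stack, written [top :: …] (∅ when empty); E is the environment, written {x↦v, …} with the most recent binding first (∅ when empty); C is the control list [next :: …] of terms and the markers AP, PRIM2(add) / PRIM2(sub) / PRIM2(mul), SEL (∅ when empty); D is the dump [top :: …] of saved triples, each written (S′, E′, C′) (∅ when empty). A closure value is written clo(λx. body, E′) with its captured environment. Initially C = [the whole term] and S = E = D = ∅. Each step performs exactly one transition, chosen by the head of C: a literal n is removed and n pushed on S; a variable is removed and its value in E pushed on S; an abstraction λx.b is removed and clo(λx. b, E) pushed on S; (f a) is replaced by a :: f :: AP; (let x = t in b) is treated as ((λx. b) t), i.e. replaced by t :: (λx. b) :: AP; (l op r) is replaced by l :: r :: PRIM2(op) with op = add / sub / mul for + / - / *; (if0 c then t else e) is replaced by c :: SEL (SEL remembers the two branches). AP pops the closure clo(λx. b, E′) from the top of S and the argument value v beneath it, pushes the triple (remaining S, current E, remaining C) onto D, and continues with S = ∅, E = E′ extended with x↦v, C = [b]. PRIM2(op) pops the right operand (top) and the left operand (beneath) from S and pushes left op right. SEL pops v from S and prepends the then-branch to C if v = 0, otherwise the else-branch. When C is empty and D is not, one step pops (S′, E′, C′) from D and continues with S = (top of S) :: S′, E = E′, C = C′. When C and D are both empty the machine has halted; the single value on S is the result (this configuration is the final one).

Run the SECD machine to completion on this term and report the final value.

Answer: 4

Execution trace:
t=0: ⟨S=∅; E=∅; C=[(let x = (let u = 1 in u) in ((λw. ((λu. 4) w)) x))]; D=∅⟩
t=1: ⟨S=∅; E=∅; C=[(let u = 1 in u) :: (λx. ((λw. ((λu. 4) w)) x)) :: AP]; D=∅⟩
t=2: ⟨S=∅; E=∅; C=[1 :: (λu. u) :: AP :: (λx. ((λw. ((λu. 4) w)) x)) :: AP]; D=∅⟩
t=3: ⟨S=[1]; E=∅; C=[(λu. u) :: AP :: (λx. ((λw. ((λu. 4) w)) x)) :: AP]; D=∅⟩
t=4: ⟨S=[clo(λu. u, ∅) :: 1]; E=∅; C=[AP :: (λx. ((λw. ((λu. 4) w)) x)) :: AP]; D=∅⟩
t=5: ⟨S=∅; E={u↦1}; C=[u]; D=[(∅, ∅, [(λx. ((λw. ((λu. 4) w)) x)) :: AP])]⟩
t=6: ⟨S=[1]; E={u↦1}; C=∅; D=[(∅, ∅, [(λx. ((λw. ((λu. 4) w)) x)) :: AP])]⟩
t=7: ⟨S=[1]; E=∅; C=[(λx. ((λw. ((λu. 4) w)) x)) :: AP]; D=∅⟩
t=8: ⟨S=[clo(λx. ((λw. ((λu. 4) w)) x), ∅) :: 1]; E=∅; C=[AP]; D=∅⟩
t=9: ⟨S=∅; E={x↦1}; C=[((λw. ((λu. 4) w)) x)]; D=[(∅, ∅, ∅)]⟩
t=10: ⟨S=∅; E={x↦1}; C=[x :: (λw. ((λu. 4) w)) :: AP]; D=[(∅, ∅, ∅)]⟩
t=11: ⟨S=[1]; E={x↦1}; C=[(λw. ((λu. 4) w)) :: AP]; D=[(∅, ∅, ∅)]⟩
t=12: ⟨S=[clo(λw. ((λu. 4) w), {x↦1}) :: 1]; E={x↦1}; C=[AP]; D=[(∅, ∅, ∅)]⟩
t=13: ⟨S=∅; E={w↦1, x↦1}; C=[((λu. 4) w)]; D=[(∅, {x↦1}, ∅) :: (∅, ∅, ∅)]⟩
t=14: ⟨S=∅; E={w↦1, x↦1}; C=[w :: (λu. 4) :: AP]; D=[(∅, {x↦1}, ∅) :: (∅, ∅, ∅)]⟩
t=15: ⟨S=[1]; E={w↦1, x↦1}; C=[(λu. 4) :: AP]; D=[(∅, {x↦1}, ∅) :: (∅, ∅, ∅)]⟩
t=16: ⟨S=[clo(λu. 4, {w↦1, x↦1}) :: 1]; E={w↦1, x↦1}; C=[AP]; D=[(∅, {x↦1}, ∅) :: (∅, ∅, ∅)]⟩
t=17: ⟨S=∅; E={u↦1, w↦1, x↦1}; C=[4]; D=[(∅, {w↦1, x↦1}, ∅) :: (∅, {x↦1}, ∅) :: (∅, ∅, ∅)]⟩
t=18: ⟨S=[4]; E={u↦1, w↦1, x↦1}; C=∅; D=[(∅, {w↦1, x↦1}, ∅) :: (∅, {x↦1}, ∅) :: (∅, ∅, ∅)]⟩
t=19: ⟨S=[4]; E={w↦1, x↦1}; C=∅; D=[(∅, {x↦1}, ∅) :: (∅, ∅, ∅)]⟩
t=20: ⟨S=[4]; E={x↦1}; C=∅; D=[(∅, ∅, ∅)]⟩
t=21: ⟨S=[4]; E=∅; C=∅; D=∅⟩
→ final value 4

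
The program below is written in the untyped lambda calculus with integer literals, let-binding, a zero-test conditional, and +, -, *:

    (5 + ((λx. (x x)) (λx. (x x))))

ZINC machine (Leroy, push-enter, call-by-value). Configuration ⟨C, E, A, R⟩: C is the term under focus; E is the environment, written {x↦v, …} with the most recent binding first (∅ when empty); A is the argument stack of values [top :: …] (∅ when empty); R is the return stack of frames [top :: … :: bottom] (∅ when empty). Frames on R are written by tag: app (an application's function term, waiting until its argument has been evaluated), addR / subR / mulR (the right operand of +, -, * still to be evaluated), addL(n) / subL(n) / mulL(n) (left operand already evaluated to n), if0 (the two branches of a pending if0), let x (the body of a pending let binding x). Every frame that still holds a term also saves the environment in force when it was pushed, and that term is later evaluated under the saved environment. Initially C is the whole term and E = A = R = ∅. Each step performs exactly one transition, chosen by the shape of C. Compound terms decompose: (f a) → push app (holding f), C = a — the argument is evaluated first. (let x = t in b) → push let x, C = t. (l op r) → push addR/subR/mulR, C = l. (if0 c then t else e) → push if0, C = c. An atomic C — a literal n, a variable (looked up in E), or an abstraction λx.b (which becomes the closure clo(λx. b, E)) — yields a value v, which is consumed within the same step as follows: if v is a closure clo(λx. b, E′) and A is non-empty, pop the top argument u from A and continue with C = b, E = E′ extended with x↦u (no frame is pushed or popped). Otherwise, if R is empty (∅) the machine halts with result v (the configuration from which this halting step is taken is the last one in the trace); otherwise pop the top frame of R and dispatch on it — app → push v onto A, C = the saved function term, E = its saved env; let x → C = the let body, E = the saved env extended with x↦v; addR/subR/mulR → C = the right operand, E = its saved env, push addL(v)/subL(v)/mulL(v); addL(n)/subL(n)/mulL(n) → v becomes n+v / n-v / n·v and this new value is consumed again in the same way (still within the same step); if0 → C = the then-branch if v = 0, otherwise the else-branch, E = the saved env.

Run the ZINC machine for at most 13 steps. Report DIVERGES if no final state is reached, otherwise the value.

Answer: DIVERGES (no final state within 13 steps)

Machine steps:
[0] ⟨C=(5 + ((λx. (x x)) (λx. (x x)))); E=∅; A=∅; R=∅⟩
[1] ⟨C=5; E=∅; A=∅; R=[addR]⟩
[2] ⟨C=((λx. (x x)) (λx. (x x))); E=∅; A=∅; R=[addL(5)]⟩
[3] ⟨C=(λx. (x x)); E=∅; A=∅; R=[app :: addL(5)]⟩
[4] ⟨C=(λx. (x x)); E=∅; A=[clo(λx. (x x), ∅)]; R=[addL(5)]⟩
[5] ⟨C=(x x); E={x↦clo(λx. (x x), ∅)}; A=∅; R=[addL(5)]⟩
[6] ⟨C=x; E={x↦clo(λx. (x x), ∅)}; A=∅; R=[app :: addL(5)]⟩
[7] ⟨C=x; E={x↦clo(λx. (x x), ∅)}; A=[clo(λx. (x x), ∅)]; R=[addL(5)]⟩
… configuration repeats with period 3 (steps 5–7 recur indefinitely) …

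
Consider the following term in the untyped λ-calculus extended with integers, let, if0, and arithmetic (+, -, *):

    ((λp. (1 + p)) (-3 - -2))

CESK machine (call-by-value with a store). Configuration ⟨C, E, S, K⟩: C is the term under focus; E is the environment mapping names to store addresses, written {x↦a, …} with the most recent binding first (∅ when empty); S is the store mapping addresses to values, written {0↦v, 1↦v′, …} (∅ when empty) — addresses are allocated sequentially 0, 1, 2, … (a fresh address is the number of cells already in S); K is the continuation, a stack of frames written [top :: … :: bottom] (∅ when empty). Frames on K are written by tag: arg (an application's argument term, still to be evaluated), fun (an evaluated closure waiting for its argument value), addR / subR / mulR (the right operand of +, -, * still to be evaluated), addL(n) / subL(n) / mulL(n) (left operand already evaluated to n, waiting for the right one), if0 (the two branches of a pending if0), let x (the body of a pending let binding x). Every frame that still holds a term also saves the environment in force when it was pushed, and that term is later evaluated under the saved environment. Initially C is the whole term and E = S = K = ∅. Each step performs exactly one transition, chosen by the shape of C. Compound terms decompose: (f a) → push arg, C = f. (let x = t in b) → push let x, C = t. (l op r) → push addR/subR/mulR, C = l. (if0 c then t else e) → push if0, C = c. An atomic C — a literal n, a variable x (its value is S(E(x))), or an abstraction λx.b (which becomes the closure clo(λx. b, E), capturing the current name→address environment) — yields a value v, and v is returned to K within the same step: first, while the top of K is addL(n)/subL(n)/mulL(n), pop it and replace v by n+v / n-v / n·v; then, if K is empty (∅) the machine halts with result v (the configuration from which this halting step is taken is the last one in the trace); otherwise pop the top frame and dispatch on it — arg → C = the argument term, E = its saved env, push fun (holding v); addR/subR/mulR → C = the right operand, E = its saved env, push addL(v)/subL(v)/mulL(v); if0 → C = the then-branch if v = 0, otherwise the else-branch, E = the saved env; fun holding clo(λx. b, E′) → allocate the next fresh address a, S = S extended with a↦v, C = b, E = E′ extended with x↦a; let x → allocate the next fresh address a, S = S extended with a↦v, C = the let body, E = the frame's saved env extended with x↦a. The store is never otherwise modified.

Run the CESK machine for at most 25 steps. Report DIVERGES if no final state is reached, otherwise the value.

[0] <C=((λp. (1 + p)) (-3 - -2)), E=∅, S=∅, K=∅>
[1] <C=(λp. (1 + p)), E=∅, S=∅, K=[arg]>
[2] <C=(-3 - -2), E=∅, S=∅, K=[fun]>
[3] <C=-3, E=∅, S=∅, K=[subR :: fun]>
[4] <C=-2, E=∅, S=∅, K=[subL(-3) :: fun]>
[5] <C=(1 + p), E={p↦0}, S={0↦-1}, K=∅>
[6] <C=1, E={p↦0}, S={0↦-1}, K=[addR]>
[7] <C=p, E={p↦0}, S={0↦-1}, K=[addL(1)]>
→ final value 0

Answer: 0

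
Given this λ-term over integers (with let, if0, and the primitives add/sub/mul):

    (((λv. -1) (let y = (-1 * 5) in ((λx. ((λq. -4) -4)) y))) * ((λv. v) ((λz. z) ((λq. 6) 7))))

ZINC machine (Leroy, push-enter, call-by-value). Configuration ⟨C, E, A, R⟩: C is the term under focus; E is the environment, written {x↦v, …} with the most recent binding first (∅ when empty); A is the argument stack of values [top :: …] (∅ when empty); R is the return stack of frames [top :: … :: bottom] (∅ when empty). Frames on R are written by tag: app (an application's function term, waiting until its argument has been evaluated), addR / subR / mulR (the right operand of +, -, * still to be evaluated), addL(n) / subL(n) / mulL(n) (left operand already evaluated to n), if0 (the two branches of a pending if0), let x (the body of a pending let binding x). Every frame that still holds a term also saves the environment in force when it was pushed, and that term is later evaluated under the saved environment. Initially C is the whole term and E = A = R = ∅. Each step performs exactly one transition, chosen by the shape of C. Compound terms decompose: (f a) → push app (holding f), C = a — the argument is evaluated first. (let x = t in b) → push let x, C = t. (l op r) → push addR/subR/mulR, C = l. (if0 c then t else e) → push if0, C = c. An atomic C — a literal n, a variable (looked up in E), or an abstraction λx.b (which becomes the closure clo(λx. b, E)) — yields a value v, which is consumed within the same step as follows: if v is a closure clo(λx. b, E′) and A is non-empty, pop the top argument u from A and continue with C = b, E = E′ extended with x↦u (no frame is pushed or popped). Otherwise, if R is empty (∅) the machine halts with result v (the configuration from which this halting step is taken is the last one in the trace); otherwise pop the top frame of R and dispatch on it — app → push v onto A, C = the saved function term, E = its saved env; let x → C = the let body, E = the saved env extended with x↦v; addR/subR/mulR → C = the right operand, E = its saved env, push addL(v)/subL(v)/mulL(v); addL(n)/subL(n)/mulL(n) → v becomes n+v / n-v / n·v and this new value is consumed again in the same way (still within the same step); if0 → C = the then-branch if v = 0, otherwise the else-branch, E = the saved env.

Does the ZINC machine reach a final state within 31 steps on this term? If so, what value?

Answer: -6

Execution trace:
t=0: ⟨C=(((λv. -1) (let y = (-1 * 5) in ((λx. ((λq. -4) -4)) y))) * ((λv. v) ((λz. z) ((λq. 6) 7)))); E=∅; A=∅; R=∅⟩
t=1: ⟨C=((λv. -1) (let y = (-1 * 5) in ((λx. ((λq. -4) -4)) y))); E=∅; A=∅; R=[mulR]⟩
t=2: ⟨C=(let y = (-1 * 5) in ((λx. ((λq. -4) -4)) y)); E=∅; A=∅; R=[app :: mulR]⟩
t=3: ⟨C=(-1 * 5); E=∅; A=∅; R=[let y :: app :: mulR]⟩
t=4: ⟨C=-1; E=∅; A=∅; R=[mulR :: let y :: app :: mulR]⟩
t=5: ⟨C=5; E=∅; A=∅; R=[mulL(-1) :: let y :: app :: mulR]⟩
t=6: ⟨C=((λx. ((λq. -4) -4)) y); E={y↦-5}; A=∅; R=[app :: mulR]⟩
t=7: ⟨C=y; E={y↦-5}; A=∅; R=[app :: app :: mulR]⟩
t=8: ⟨C=(λx. ((λq. -4) -4)); E={y↦-5}; A=[-5]; R=[app :: mulR]⟩
t=9: ⟨C=((λq. -4) -4); E={x↦-5, y↦-5}; A=∅; R=[app :: mulR]⟩
t=10: ⟨C=-4; E={x↦-5, y↦-5}; A=∅; R=[app :: app :: mulR]⟩
t=11: ⟨C=(λq. -4); E={x↦-5, y↦-5}; A=[-4]; R=[app :: mulR]⟩
t=12: ⟨C=-4; E={q↦-4, x↦-5, y↦-5}; A=∅; R=[app :: mulR]⟩
t=13: ⟨C=(λv. -1); E=∅; A=[-4]; R=[mulR]⟩
t=14: ⟨C=-1; E={v↦-4}; A=∅; R=[mulR]⟩
t=15: ⟨C=((λv. v) ((λz. z) ((λq. 6) 7))); E=∅; A=∅; R=[mulL(-1)]⟩
t=16: ⟨C=((λz. z) ((λq. 6) 7)); E=∅; A=∅; R=[app :: mulL(-1)]⟩
t=17: ⟨C=((λq. 6) 7); E=∅; A=∅; R=[app :: app :: mulL(-1)]⟩
t=18: ⟨C=7; E=∅; A=∅; R=[app :: app :: app :: mulL(-1)]⟩
t=19: ⟨C=(λq. 6); E=∅; A=[7]; R=[app :: app :: mulL(-1)]⟩
t=20: ⟨C=6; E={q↦7}; A=∅; R=[app :: app :: mulL(-1)]⟩
t=21: ⟨C=(λz. z); E=∅; A=[6]; R=[app :: mulL(-1)]⟩
t=22: ⟨C=z; E={z↦6}; A=∅; R=[app :: mulL(-1)]⟩
t=23: ⟨C=(λv. v); E=∅; A=[6]; R=[mulL(-1)]⟩
t=24: ⟨C=v; E={v↦6}; A=∅; R=[mulL(-1)]⟩
→ final value -6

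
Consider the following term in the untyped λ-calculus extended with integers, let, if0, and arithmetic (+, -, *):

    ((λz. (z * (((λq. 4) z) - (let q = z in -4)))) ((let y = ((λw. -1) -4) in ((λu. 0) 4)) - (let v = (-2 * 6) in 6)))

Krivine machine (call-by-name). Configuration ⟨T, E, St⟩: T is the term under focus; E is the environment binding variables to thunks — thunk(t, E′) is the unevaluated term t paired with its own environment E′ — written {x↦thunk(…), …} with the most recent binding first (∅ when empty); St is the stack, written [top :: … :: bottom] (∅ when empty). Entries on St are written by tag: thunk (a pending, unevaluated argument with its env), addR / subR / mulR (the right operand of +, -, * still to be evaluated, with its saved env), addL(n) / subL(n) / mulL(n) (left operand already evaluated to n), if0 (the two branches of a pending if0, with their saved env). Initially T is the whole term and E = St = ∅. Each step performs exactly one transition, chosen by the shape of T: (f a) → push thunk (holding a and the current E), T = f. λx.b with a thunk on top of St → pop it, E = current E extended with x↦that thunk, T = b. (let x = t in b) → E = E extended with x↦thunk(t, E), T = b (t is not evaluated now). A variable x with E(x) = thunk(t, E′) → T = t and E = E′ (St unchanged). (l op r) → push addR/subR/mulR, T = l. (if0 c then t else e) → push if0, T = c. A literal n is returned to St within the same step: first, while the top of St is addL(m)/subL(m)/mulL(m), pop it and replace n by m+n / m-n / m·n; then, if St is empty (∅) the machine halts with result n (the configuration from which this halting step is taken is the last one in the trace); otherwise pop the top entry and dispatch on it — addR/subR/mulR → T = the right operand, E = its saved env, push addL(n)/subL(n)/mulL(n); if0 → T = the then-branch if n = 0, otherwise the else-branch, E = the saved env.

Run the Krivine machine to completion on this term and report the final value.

Answer: -48

Derivation:
0. ⟨T=((λz. (z * (((λq. 4) z) - (let q = z in -4)))) ((let y = ((λw. -1) -4) in ((λu. 0) 4)) - (let v = (-2 * 6) in 6))); E=∅; St=∅⟩
1. ⟨T=(λz. (z * (((λq. 4) z) - (let q = z in -4)))); E=∅; St=[thunk]⟩
2. ⟨T=(z * (((λq. 4) z) - (let q = z in -4))); E={z↦thunk(((let y = ((λw. -1) -4) in ((λu. 0) 4)) - (let v = (-2 * 6) in 6)), ∅)}; St=∅⟩
3. ⟨T=z; E={z↦thunk(((let y = ((λw. -1) -4) in ((λu. 0) 4)) - (let v = (-2 * 6) in 6)), ∅)}; St=[mulR]⟩
4. ⟨T=((let y = ((λw. -1) -4) in ((λu. 0) 4)) - (let v = (-2 * 6) in 6)); E=∅; St=[mulR]⟩
5. ⟨T=(let y = ((λw. -1) -4) in ((λu. 0) 4)); E=∅; St=[subR :: mulR]⟩
6. ⟨T=((λu. 0) 4); E={y↦thunk(((λw. -1) -4), ∅)}; St=[subR :: mulR]⟩
7. ⟨T=(λu. 0); E={y↦thunk(((λw. -1) -4), ∅)}; St=[thunk :: subR :: mulR]⟩
8. ⟨T=0; E={u↦thunk(4, {y↦thunk(((λw. -1) -4), ∅)}), y↦thunk(((λw. -1) -4), ∅)}; St=[subR :: mulR]⟩
9. ⟨T=(let v = (-2 * 6) in 6); E=∅; St=[subL(0) :: mulR]⟩
10. ⟨T=6; E={v↦thunk((-2 * 6), ∅)}; St=[subL(0) :: mulR]⟩
11. ⟨T=(((λq. 4) z) - (let q = z in -4)); E={z↦thunk(((let y = ((λw. -1) -4) in ((λu. 0) 4)) - (let v = (-2 * 6) in 6)), ∅)}; St=[mulL(-6)]⟩
12. ⟨T=((λq. 4) z); E={z↦thunk(((let y = ((λw. -1) -4) in ((λu. 0) 4)) - (let v = (-2 * 6) in 6)), ∅)}; St=[subR :: mulL(-6)]⟩
13. ⟨T=(λq. 4); E={z↦thunk(((let y = ((λw. -1) -4) in ((λu. 0) 4)) - (let v = (-2 * 6) in 6)), ∅)}; St=[thunk :: subR :: mulL(-6)]⟩
14. ⟨T=4; E={q↦thunk(z, {z↦thunk(((let y = ((λw. -1) -4) in ((λu. 0) 4)) - (let v = (-2 * 6) in 6)), ∅)}), z↦thunk(((let y = ((λw. -1) -4) in ((λu. 0) 4)) - (let v = (-2 * 6) in 6)), ∅)}; St=[subR :: mulL(-6)]⟩
15. ⟨T=(let q = z in -4); E={z↦thunk(((let y = ((λw. -1) -4) in ((λu. 0) 4)) - (let v = (-2 * 6) in 6)), ∅)}; St=[subL(4) :: mulL(-6)]⟩
16. ⟨T=-4; E={q↦thunk(z, {z↦thunk(((let y = ((λw. -1) -4) in ((λu. 0) 4)) - (let v = (-2 * 6) in 6)), ∅)}), z↦thunk(((let y = ((λw. -1) -4) in ((λu. 0) 4)) - (let v = (-2 * 6) in 6)), ∅)}; St=[subL(4) :: mulL(-6)]⟩
→ final value -48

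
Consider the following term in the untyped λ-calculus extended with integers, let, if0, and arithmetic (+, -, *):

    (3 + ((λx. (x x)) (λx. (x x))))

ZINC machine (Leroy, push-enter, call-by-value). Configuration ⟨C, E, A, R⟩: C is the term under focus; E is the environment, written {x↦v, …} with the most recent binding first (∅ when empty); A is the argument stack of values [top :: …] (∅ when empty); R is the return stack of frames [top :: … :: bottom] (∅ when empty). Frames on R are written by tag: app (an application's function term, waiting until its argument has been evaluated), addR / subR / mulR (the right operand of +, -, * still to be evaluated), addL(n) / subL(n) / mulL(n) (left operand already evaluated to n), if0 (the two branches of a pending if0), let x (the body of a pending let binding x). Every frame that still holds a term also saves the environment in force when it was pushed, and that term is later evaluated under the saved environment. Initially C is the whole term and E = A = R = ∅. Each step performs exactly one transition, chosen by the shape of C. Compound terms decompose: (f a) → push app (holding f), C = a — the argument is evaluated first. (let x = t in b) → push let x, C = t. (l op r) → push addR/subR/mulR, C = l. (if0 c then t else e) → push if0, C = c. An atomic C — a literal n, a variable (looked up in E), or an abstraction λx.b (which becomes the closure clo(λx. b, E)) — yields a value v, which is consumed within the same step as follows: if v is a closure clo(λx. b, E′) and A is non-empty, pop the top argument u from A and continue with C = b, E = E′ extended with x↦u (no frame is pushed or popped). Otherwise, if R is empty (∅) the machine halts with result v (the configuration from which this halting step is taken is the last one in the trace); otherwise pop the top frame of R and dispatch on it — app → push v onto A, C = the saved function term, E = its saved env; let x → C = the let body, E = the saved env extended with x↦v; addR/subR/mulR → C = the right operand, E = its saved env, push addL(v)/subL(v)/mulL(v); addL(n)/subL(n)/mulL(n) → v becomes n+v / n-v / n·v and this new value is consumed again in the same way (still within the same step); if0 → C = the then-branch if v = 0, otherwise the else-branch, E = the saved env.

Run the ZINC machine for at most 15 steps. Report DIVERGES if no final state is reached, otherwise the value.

Answer: DIVERGES (no final state within 15 steps)

Machine steps:
[0] <C=(3 + ((λx. (x x)) (λx. (x x)))), E=∅, A=∅, R=∅>
[1] <C=3, E=∅, A=∅, R=[addR]>
[2] <C=((λx. (x x)) (λx. (x x))), E=∅, A=∅, R=[addL(3)]>
[3] <C=(λx. (x x)), E=∅, A=∅, R=[app :: addL(3)]>
[4] <C=(λx. (x x)), E=∅, A=[clo(λx. (x x), ∅)], R=[addL(3)]>
[5] <C=(x x), E={x↦clo(λx. (x x), ∅)}, A=∅, R=[addL(3)]>
[6] <C=x, E={x↦clo(λx. (x x), ∅)}, A=∅, R=[app :: addL(3)]>
[7] <C=x, E={x↦clo(λx. (x x), ∅)}, A=[clo(λx. (x x), ∅)], R=[addL(3)]>
… configuration repeats with period 3 (steps 5–7 recur indefinitely) …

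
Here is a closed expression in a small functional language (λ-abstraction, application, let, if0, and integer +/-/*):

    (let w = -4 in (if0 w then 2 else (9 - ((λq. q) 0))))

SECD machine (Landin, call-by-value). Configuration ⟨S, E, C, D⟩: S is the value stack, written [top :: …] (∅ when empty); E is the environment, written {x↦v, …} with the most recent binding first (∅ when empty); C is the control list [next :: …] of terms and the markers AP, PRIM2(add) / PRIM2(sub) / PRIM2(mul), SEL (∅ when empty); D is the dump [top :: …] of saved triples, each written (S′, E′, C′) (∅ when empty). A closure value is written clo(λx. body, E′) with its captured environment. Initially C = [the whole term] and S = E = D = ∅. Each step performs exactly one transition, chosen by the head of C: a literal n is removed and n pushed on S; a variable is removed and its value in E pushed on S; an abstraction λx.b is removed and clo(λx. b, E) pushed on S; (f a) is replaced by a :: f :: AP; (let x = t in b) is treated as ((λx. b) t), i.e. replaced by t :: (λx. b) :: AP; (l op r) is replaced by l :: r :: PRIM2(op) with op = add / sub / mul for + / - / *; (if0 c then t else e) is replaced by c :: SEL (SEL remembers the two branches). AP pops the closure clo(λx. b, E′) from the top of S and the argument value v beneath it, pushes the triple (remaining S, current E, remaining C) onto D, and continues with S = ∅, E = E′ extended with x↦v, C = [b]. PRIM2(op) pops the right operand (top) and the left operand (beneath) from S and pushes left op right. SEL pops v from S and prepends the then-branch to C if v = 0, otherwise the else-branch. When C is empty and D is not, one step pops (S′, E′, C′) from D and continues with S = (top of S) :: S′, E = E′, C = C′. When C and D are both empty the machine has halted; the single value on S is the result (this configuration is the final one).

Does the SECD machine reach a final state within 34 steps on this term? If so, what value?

Answer: 9

Execution trace:
t=0: <S=∅, E=∅, C=[(let w = -4 in (if0 w then 2 else (9 - ((λq. q) 0))))], D=∅>
t=1: <S=∅, E=∅, C=[-4 :: (λw. (if0 w then 2 else (9 - ((λq. q) 0)))) :: AP], D=∅>
t=2: <S=[-4], E=∅, C=[(λw. (if0 w then 2 else (9 - ((λq. q) 0)))) :: AP], D=∅>
t=3: <S=[clo(λw. (if0 w then 2 else (9 - ((λq. q) 0))), ∅) :: -4], E=∅, C=[AP], D=∅>
t=4: <S=∅, E={w↦-4}, C=[(if0 w then 2 else (9 - ((λq. q) 0)))], D=[(∅, ∅, ∅)]>
t=5: <S=∅, E={w↦-4}, C=[w :: SEL], D=[(∅, ∅, ∅)]>
t=6: <S=[-4], E={w↦-4}, C=[SEL], D=[(∅, ∅, ∅)]>
t=7: <S=∅, E={w↦-4}, C=[(9 - ((λq. q) 0))], D=[(∅, ∅, ∅)]>
t=8: <S=∅, E={w↦-4}, C=[9 :: ((λq. q) 0) :: PRIM2(sub)], D=[(∅, ∅, ∅)]>
t=9: <S=[9], E={w↦-4}, C=[((λq. q) 0) :: PRIM2(sub)], D=[(∅, ∅, ∅)]>
t=10: <S=[9], E={w↦-4}, C=[0 :: (λq. q) :: AP :: PRIM2(sub)], D=[(∅, ∅, ∅)]>
t=11: <S=[0 :: 9], E={w↦-4}, C=[(λq. q) :: AP :: PRIM2(sub)], D=[(∅, ∅, ∅)]>
t=12: <S=[clo(λq. q, {w↦-4}) :: 0 :: 9], E={w↦-4}, C=[AP :: PRIM2(sub)], D=[(∅, ∅, ∅)]>
t=13: <S=∅, E={q↦0, w↦-4}, C=[q], D=[([9], {w↦-4}, [PRIM2(sub)]) :: (∅, ∅, ∅)]>
t=14: <S=[0], E={q↦0, w↦-4}, C=∅, D=[([9], {w↦-4}, [PRIM2(sub)]) :: (∅, ∅, ∅)]>
t=15: <S=[0 :: 9], E={w↦-4}, C=[PRIM2(sub)], D=[(∅, ∅, ∅)]>
t=16: <S=[9], E={w↦-4}, C=∅, D=[(∅, ∅, ∅)]>
t=17: <S=[9], E=∅, C=∅, D=∅>
→ final value 9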